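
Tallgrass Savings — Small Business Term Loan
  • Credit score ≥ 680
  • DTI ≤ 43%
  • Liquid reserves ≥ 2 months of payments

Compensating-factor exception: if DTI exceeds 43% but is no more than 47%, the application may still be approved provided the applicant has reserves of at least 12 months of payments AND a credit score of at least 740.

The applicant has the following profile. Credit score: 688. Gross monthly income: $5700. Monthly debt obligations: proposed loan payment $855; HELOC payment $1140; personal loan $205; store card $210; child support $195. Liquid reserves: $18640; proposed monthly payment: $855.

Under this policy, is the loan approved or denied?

Credit score 688 ≥ 680 (meets base)
Total debts = (855 + 1,140 + 205 + 210 + 195) = 2,605. DTI: 2,605 ÷ 5,700 = 45.7%, over the 43% base limit.
Reserves = 18,640/855 = 21.8 months ≥ 2
45.7% falls in the override range (43%–47%), so the compensating-factor test applies.
Reserves 21.8 ≥ 12 months; credit score 688 < 740.
Override conditions not both satisfied; exception does not apply.

Denied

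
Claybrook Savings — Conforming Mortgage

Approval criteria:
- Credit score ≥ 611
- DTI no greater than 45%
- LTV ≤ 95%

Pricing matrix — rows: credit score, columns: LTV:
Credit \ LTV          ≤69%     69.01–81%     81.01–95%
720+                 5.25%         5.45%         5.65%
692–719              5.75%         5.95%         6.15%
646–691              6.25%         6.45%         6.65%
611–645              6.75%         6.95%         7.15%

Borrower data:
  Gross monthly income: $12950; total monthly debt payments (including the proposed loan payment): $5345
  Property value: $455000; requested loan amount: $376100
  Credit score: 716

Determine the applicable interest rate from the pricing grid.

6.15%

Credit score 716 ≥ 611; DTI = 5,345/12,950 = 41.3% ≤ 45%
LTV: 376,100 ÷ 455,000 = 82.7%, within 95% cap
Score 716 is in the 692–719 band; LTV 82.7% is in the 81.01–95% band → 6.15%.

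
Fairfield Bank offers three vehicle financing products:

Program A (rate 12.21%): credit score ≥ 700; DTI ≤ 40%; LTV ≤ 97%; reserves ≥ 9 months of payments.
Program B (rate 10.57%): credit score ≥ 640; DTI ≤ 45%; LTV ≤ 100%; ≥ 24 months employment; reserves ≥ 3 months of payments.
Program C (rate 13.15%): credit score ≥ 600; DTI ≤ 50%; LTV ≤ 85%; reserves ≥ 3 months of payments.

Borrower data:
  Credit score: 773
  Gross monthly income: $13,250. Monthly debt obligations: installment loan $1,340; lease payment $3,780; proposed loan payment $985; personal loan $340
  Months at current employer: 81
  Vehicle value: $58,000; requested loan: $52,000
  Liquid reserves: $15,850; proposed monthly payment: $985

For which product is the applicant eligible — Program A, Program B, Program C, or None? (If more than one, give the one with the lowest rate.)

None

Total debts = (1,340 + 3,780 + 985 + 340) = 6,445; DTI = 6,445/13,250 = 48.6%.
LTV = 52,000/58,000 = 89.7%.
Reserves = 15,850/985 = 16.1 months.
Program A: score 773 ≥ 700; DTI 48.6% > 40%; LTV 89.7% ≤ 97%; reserves 16.1 ≥ 9 mo → does not qualify.
Program B: score 773 ≥ 640; DTI 48.6% > 45%; LTV 89.7% ≤ 100%; employment 81 ≥ 24 mo; reserves 16.1 ≥ 3 mo → does not qualify.
Program C: score 773 ≥ 600; DTI 48.6% ≤ 50%; LTV 89.7% > 85%; reserves 16.1 ≥ 3 mo → does not qualify.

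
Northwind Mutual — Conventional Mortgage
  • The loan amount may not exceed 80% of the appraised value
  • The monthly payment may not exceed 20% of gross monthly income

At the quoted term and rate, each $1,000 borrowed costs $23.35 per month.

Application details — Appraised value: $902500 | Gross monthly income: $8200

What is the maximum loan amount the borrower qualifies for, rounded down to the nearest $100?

Payment cap: 20% × $8,200 = $1,640/month.
At $23.35 per $1,000, that supports 1,640/23.35 × 1,000 ≈ $70,235 → $70,200.
LTV cap: 80% × $902,500 = $722,000 → $722,000.
Binding constraint: payment-to-income.

$70,200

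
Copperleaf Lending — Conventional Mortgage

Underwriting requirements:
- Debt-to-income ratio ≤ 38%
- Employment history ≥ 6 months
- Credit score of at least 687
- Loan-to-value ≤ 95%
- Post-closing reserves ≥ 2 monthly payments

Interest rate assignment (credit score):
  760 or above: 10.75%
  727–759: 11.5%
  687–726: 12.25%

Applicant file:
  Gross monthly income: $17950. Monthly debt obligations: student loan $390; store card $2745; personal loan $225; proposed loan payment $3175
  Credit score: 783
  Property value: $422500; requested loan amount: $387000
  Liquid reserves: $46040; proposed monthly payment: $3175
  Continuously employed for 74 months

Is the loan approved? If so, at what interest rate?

Approved at 10.75%

Credit score 783 ≥ 687 (meets minimum)
LTV: 387,000 ÷ 422,500 = 91.6%, within 95% cap
Employment 74 ≥ 6 months
Liquid reserves cover 46,040/3,175 = 14.5 months — ≥ 2 required
Total monthly debts = (390 + 2,745 + 225 + 3,175) = 6,535. DTI = 6,535/17,950 = 36.4% ≤ 38%
All requirements met. Score 783 falls in the 760 or above tier → 10.75%.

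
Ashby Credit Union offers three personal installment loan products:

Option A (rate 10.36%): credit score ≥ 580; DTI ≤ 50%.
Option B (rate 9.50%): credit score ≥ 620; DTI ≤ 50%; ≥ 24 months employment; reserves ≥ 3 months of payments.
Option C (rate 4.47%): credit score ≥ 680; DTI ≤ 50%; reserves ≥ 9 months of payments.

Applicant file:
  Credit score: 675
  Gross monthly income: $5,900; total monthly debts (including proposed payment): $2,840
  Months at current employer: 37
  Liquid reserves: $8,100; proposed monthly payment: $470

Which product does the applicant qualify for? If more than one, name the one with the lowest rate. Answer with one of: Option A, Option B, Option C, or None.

Option B

DTI = 2,840/5,900 = 48.1%.
Reserves = 8,100/470 = 17.2 months.
Option A: score 675 ≥ 580; DTI 48.1% ≤ 50% → qualifies.
Option B: score 675 ≥ 620; DTI 48.1% ≤ 50%; employment 37 ≥ 24 mo; reserves 17.2 ≥ 3 mo → qualifies.
Option C: score 675 < 680; DTI 48.1% ≤ 50%; reserves 17.2 ≥ 9 mo → does not qualify.
Qualifying: Option A, Option B. Lowest rate is 9.50% → Option B.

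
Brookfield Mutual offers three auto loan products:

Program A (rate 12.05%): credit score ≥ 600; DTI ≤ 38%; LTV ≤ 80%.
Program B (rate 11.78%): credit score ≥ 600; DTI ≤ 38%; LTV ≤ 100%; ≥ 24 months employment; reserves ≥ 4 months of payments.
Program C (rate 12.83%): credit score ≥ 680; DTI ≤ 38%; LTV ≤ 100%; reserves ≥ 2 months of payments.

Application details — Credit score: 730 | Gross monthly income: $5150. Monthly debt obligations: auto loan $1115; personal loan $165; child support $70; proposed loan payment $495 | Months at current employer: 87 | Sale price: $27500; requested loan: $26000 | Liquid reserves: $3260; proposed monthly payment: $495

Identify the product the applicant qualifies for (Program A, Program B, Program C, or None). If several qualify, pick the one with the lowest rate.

Program B

Total debts = (1,115 + 165 + 70 + 495) = 1,845; DTI = 1,845/5,150 = 35.8%.
LTV = 26,000/27,500 = 94.5%.
Reserves = 3,260/495 = 6.6 months.
Program A: score 730 ≥ 600; DTI 35.8% ≤ 38%; LTV 94.5% > 80% → does not qualify.
Program B: score 730 ≥ 600; DTI 35.8% ≤ 38%; LTV 94.5% ≤ 100%; employment 87 ≥ 24 mo; reserves 6.6 ≥ 4 mo → qualifies.
Program C: score 730 ≥ 680; DTI 35.8% ≤ 38%; LTV 94.5% ≤ 100%; reserves 6.6 ≥ 2 mo → qualifies.
Qualifying: Program B, Program C. Lowest rate is 11.78% → Program B.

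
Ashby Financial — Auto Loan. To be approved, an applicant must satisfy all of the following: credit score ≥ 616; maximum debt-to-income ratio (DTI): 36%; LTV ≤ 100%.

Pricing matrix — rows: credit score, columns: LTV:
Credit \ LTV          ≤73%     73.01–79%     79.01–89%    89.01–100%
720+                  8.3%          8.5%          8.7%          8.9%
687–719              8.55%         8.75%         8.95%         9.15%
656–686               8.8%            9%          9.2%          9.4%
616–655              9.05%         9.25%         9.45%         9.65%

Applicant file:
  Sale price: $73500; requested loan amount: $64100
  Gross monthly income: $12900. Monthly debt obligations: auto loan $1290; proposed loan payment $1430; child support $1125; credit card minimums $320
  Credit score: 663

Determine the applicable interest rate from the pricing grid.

9.2%

Credit score 663 ≥ 616; Total monthly debts = (1,290 + 1,430 + 1,125 + 320) = 4,165. DTI = 4,165/12,900 = 32.3% ≤ 36%
LTV = 64,100/73,500 = 87.2% ≤ 100%
Score 663 is in the 656–686 band; LTV 87.2% is in the 79.01–89% band → 9.2%.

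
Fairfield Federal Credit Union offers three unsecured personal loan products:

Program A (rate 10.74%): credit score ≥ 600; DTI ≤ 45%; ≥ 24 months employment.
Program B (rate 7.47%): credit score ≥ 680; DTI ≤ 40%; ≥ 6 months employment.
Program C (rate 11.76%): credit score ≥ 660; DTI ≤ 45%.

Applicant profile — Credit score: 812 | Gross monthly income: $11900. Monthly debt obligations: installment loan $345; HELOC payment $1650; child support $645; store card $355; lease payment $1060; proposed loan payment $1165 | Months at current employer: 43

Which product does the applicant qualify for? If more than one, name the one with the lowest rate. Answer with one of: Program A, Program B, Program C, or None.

Program A

Total debts = (345 + 1,650 + 645 + 355 + 1,060 + 1,165) = 5,220; DTI = 5,220/11,900 = 43.9%.
Program A: score 812 ≥ 600; DTI 43.9% ≤ 45%; employment 43 ≥ 24 mo → qualifies.
Program B: score 812 ≥ 680; DTI 43.9% > 40%; employment 43 ≥ 6 mo → does not qualify.
Program C: score 812 ≥ 660; DTI 43.9% ≤ 45% → qualifies.
Qualifying: Program A, Program C. Lowest rate is 10.74% → Program A.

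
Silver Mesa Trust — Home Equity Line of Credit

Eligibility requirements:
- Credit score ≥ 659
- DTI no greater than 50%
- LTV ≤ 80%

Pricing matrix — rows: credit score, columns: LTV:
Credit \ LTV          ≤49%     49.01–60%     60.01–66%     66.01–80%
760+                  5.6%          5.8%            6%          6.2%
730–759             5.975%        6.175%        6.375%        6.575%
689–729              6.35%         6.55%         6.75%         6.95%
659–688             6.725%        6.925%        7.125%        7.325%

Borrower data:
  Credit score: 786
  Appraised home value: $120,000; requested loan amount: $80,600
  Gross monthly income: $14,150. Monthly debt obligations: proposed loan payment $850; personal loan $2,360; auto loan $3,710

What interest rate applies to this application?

6.2%

Credit score 786 ≥ 659; Total monthly debts = (850 + 2,360 + 3,710) = 6,920. DTI = 6,920/14,150 = 48.9% ≤ 50%
Loan-to-value = 80,600/120,000 = 67.2% — pass (80% max)
Row: 786 falls in 760+. Column: 67.2% falls in 66.01–80%. Rate = 6.2%.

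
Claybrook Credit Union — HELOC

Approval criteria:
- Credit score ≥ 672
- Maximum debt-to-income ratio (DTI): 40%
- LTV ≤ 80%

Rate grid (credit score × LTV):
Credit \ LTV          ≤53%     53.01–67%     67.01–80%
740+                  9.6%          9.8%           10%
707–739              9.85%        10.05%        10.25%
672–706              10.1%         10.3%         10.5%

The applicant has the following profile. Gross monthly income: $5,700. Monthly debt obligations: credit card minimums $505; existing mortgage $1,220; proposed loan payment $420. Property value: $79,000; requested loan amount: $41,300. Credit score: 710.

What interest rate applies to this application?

Credit score 710 ≥ 672; Total monthly debts = (505 + 1,220 + 420) = 2,145. Debt-to-income = 2,145/5,700 = 37.6% — meets 40% limit
LTV: 41,300 ÷ 79,000 = 52.3%, within 80% cap
Score 710 is in the 707–739 band; LTV 52.3% is in the ≤53% band → 9.85%.

9.85%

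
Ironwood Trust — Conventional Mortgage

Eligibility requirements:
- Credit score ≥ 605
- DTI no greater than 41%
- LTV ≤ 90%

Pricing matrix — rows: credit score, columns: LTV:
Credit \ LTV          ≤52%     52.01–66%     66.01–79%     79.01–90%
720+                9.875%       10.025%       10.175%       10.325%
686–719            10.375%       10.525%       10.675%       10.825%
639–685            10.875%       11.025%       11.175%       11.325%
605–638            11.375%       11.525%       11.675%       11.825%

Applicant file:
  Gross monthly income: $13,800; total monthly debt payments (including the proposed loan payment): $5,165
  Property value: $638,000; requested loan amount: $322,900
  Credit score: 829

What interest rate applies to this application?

9.875%

Credit score 829 ≥ 605; Debt-to-income = 5,165/13,800 = 37.4% — meets 41% limit
LTV = 322,900/638,000 = 50.6% ≤ 90%
Credit 829 → row 720+; LTV 50.6% → column ≤52%. Grid cell → 9.875%.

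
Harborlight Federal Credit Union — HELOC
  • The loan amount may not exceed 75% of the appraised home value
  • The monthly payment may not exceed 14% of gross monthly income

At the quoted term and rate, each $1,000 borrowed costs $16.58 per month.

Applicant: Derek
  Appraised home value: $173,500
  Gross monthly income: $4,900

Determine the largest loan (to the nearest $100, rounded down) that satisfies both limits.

Payment cap: 14% × $4,900 = $686/month.
At $16.58 per $1,000, that supports 686/16.58 × 1,000 ≈ $41,375 → $41,300.
LTV cap: 75% × $173,500 = $130,125 → $130,100.
Binding constraint: payment-to-income.

$41,300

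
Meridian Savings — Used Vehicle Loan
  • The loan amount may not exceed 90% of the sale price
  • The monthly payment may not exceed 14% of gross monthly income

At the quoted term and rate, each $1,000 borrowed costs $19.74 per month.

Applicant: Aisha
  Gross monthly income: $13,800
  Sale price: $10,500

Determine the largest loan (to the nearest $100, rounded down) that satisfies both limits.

Payment cap: 14% × $13,800 = $1,932/month.
At $19.74 per $1,000, that supports 1,932/19.74 × 1,000 ≈ $97,872 → $97,800.
LTV cap: 90% × $10,500 = $9,450 → $9,400.
Binding constraint: loan-to-value.

$9,400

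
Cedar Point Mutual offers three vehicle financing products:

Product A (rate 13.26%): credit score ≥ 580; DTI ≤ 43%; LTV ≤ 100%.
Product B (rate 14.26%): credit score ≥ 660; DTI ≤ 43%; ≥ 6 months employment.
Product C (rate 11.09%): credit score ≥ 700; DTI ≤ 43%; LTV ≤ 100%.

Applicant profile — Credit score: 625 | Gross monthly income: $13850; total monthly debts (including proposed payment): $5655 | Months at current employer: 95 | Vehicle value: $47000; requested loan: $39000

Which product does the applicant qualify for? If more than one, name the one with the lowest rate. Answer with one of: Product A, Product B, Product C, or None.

DTI = 5,655/13,850 = 40.8%.
LTV = 39,000/47,000 = 83%.
Product A: score 625 ≥ 580; DTI 40.8% ≤ 43%; LTV 83% ≤ 100% → qualifies.
Product B: score 625 < 660; DTI 40.8% ≤ 43%; employment 95 ≥ 6 mo → does not qualify.
Product C: score 625 < 700; DTI 40.8% ≤ 43%; LTV 83% ≤ 100% → does not qualify.

Product A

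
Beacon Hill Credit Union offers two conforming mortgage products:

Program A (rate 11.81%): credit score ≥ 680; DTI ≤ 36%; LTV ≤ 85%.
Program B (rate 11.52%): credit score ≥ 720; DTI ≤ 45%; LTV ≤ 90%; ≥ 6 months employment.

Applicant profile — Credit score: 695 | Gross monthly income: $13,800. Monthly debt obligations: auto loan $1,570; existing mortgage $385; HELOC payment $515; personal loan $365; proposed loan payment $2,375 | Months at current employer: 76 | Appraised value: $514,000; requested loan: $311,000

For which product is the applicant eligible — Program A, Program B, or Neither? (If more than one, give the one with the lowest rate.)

Neither

Total debts = (1,570 + 385 + 515 + 365 + 2,375) = 5,210; DTI = 5,210/13,800 = 37.8%.
LTV = 311,000/514,000 = 60.5%.
Program A: score 695 ≥ 680; DTI 37.8% > 36%; LTV 60.5% ≤ 85% → does not qualify.
Program B: score 695 < 720; DTI 37.8% ≤ 45%; LTV 60.5% ≤ 90%; employment 76 ≥ 6 mo → does not qualify.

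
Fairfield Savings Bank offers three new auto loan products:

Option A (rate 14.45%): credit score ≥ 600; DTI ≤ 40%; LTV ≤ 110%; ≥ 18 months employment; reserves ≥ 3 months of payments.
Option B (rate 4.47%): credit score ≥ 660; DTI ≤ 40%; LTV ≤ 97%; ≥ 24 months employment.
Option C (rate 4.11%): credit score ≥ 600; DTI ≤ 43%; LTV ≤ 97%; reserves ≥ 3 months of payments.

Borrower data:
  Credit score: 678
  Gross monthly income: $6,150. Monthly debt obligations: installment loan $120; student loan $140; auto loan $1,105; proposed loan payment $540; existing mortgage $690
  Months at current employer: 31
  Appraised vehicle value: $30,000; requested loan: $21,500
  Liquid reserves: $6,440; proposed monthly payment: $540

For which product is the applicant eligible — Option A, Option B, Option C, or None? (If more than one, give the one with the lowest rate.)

Option C

Total debts = (120 + 140 + 1,105 + 540 + 690) = 2,595; DTI = 2,595/6,150 = 42.2%.
LTV = 21,500/30,000 = 71.7%.
Reserves = 6,440/540 = 11.9 months.
Option A: score 678 ≥ 600; DTI 42.2% > 40%; LTV 71.7% ≤ 110%; employment 31 ≥ 18 mo; reserves 11.9 ≥ 3 mo → does not qualify.
Option B: score 678 ≥ 660; DTI 42.2% > 40%; LTV 71.7% ≤ 97%; employment 31 ≥ 24 mo → does not qualify.
Option C: score 678 ≥ 600; DTI 42.2% ≤ 43%; LTV 71.7% ≤ 97%; reserves 11.9 ≥ 3 mo → qualifies.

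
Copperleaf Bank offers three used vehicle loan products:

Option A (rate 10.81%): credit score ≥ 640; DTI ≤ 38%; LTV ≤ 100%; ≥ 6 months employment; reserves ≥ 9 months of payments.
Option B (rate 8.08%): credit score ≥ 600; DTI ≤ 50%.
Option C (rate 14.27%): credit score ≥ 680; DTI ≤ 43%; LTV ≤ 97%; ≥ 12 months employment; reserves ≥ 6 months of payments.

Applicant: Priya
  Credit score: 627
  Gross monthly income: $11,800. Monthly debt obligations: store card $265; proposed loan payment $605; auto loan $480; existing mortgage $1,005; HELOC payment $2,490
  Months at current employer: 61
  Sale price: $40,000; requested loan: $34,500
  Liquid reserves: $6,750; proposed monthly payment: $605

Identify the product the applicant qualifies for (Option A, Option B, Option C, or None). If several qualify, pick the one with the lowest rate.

Total debts = (265 + 605 + 480 + 1,005 + 2,490) = 4,845; DTI = 4,845/11,800 = 41.1%.
LTV = 34,500/40,000 = 86.2%.
Reserves = 6,750/605 = 11.2 months.
Option A: score 627 < 640; DTI 41.1% > 38%; LTV 86.2% ≤ 100%; employment 61 ≥ 6 mo; reserves 11.2 ≥ 9 mo → does not qualify.
Option B: score 627 ≥ 600; DTI 41.1% ≤ 50% → qualifies.
Option C: score 627 < 680; DTI 41.1% ≤ 43%; LTV 86.2% ≤ 97%; employment 61 ≥ 12 mo; reserves 11.2 ≥ 6 mo → does not qualify.

Option B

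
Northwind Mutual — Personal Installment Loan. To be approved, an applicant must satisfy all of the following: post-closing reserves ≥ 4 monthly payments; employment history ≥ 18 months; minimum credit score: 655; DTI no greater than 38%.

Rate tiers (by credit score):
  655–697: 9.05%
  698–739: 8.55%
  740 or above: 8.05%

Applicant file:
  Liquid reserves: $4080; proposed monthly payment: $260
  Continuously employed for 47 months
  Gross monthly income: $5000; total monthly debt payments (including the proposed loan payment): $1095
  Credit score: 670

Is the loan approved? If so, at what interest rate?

Credit score 670 ≥ 655 (meets minimum)
DTI: 1,095 ÷ 5,000 = 21.9%, within the 38% cap
Employment 47 ≥ 18 months
Liquid reserves cover 4,080/260 = 15.7 months — ≥ 4 required
All requirements met. Score 670 falls in the 655–697 tier → 9.05%.

Approved at 9.05%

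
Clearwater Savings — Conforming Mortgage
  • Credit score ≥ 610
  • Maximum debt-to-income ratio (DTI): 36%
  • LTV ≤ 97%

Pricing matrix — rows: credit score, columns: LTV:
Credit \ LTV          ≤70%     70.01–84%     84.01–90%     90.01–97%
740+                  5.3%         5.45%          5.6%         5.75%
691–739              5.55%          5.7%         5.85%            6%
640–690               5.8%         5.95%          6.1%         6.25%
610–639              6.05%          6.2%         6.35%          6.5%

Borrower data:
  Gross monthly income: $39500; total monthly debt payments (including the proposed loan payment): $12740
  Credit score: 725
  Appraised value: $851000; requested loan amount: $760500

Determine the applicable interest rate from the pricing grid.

Credit score 725 ≥ 610; DTI: 12,740 ÷ 39,500 = 32.3%, within the 36% cap
Loan-to-value = 760,500/851,000 = 89.4% — pass (97% max)
Credit 725 → row 691–739; LTV 89.4% → column 84.01–90%. Grid cell → 5.85%.

5.85%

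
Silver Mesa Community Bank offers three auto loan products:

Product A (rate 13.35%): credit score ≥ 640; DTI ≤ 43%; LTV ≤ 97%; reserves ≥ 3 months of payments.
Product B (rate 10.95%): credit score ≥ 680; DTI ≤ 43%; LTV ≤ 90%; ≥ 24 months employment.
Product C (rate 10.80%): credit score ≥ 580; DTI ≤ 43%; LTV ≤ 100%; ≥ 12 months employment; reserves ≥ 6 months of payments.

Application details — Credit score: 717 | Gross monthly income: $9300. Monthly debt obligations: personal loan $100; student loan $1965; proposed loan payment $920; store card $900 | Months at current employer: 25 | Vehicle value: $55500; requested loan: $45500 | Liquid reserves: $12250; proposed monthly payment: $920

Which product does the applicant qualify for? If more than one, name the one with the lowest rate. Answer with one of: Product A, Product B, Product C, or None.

Total debts = (100 + 1,965 + 920 + 900) = 3,885; DTI = 3,885/9,300 = 41.8%.
LTV = 45,500/55,500 = 82%.
Reserves = 12,250/920 = 13.3 months.
Product A: score 717 ≥ 640; DTI 41.8% ≤ 43%; LTV 82% ≤ 97%; reserves 13.3 ≥ 3 mo → qualifies.
Product B: score 717 ≥ 680; DTI 41.8% ≤ 43%; LTV 82% ≤ 90%; employment 25 ≥ 24 mo → qualifies.
Product C: score 717 ≥ 580; DTI 41.8% ≤ 43%; LTV 82% ≤ 100%; employment 25 ≥ 12 mo; reserves 13.3 ≥ 6 mo → qualifies.
Qualifying: Product A, Product B, Product C. Lowest rate is 10.80% → Product C.

Product C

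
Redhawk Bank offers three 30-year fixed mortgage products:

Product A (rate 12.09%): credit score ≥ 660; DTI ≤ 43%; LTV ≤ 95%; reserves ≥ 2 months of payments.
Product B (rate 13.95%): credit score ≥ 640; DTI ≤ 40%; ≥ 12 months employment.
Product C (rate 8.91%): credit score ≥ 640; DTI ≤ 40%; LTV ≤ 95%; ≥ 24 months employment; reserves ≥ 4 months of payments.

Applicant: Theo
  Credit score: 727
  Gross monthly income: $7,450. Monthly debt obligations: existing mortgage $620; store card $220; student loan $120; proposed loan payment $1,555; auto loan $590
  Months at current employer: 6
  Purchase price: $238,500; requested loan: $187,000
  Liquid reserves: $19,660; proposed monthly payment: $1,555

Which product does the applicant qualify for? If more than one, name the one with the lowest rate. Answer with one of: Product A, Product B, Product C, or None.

Product A

Total debts = (620 + 220 + 120 + 1,555 + 590) = 3,105; DTI = 3,105/7,450 = 41.7%.
LTV = 187,000/238,500 = 78.4%.
Reserves = 19,660/1,555 = 12.6 months.
Product A: score 727 ≥ 660; DTI 41.7% ≤ 43%; LTV 78.4% ≤ 95%; reserves 12.6 ≥ 2 mo → qualifies.
Product B: score 727 ≥ 640; DTI 41.7% > 40%; employment 6 < 12 mo → does not qualify.
Product C: score 727 ≥ 640; DTI 41.7% > 40%; LTV 78.4% ≤ 95%; employment 6 < 24 mo; reserves 12.6 ≥ 4 mo → does not qualify.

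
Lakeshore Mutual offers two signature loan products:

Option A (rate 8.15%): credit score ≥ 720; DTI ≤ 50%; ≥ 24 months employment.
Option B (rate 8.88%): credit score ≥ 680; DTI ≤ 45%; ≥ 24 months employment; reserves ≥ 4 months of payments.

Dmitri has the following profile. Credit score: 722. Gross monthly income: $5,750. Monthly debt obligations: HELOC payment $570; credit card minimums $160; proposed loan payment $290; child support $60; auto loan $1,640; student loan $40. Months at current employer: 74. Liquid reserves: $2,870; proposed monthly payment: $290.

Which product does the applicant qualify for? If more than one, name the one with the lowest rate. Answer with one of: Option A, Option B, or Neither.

Option A

Total debts = (570 + 160 + 290 + 60 + 1,640 + 40) = 2,760; DTI = 2,760/5,750 = 48%.
Reserves = 2,870/290 = 9.9 months.
Option A: score 722 ≥ 720; DTI 48% ≤ 50%; employment 74 ≥ 24 mo → qualifies.
Option B: score 722 ≥ 680; DTI 48% > 45%; employment 74 ≥ 24 mo; reserves 9.9 ≥ 4 mo → does not qualify.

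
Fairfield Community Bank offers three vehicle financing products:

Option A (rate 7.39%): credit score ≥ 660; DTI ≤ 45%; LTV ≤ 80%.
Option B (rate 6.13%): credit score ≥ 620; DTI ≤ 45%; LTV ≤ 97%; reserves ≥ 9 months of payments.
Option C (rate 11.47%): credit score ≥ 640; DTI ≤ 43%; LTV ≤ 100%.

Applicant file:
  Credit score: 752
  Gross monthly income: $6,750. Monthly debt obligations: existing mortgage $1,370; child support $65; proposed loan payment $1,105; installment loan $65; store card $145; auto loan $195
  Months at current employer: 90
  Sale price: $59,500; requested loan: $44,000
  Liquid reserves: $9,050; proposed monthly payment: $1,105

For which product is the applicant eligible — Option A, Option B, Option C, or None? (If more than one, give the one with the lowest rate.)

Option A

Total debts = (1,370 + 65 + 1,105 + 65 + 145 + 195) = 2,945; DTI = 2,945/6,750 = 43.6%.
LTV = 44,000/59,500 = 73.9%.
Reserves = 9,050/1,105 = 8.2 months.
Option A: score 752 ≥ 660; DTI 43.6% ≤ 45%; LTV 73.9% ≤ 80% → qualifies.
Option B: score 752 ≥ 620; DTI 43.6% ≤ 45%; LTV 73.9% ≤ 97%; reserves 8.2 < 9 mo → does not qualify.
Option C: score 752 ≥ 640; DTI 43.6% > 43%; LTV 73.9% ≤ 100% → does not qualify.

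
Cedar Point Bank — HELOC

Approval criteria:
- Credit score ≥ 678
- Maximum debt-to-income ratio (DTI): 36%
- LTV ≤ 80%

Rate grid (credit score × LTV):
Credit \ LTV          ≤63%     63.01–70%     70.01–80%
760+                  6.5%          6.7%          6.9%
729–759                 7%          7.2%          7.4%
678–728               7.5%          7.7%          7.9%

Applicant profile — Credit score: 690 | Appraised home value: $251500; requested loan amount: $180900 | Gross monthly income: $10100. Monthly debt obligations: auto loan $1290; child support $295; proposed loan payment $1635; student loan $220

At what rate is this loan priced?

7.9%

Credit score 690 ≥ 678; Total monthly debts = (1,290 + 295 + 1,635 + 220) = 3,440. DTI: 3,440 ÷ 10,100 = 34.1%, within the 36% cap
LTV: 180,900 ÷ 251,500 = 71.9%, within 80% cap
Credit 690 → row 678–728; LTV 71.9% → column 70.01–80%. Grid cell → 7.9%.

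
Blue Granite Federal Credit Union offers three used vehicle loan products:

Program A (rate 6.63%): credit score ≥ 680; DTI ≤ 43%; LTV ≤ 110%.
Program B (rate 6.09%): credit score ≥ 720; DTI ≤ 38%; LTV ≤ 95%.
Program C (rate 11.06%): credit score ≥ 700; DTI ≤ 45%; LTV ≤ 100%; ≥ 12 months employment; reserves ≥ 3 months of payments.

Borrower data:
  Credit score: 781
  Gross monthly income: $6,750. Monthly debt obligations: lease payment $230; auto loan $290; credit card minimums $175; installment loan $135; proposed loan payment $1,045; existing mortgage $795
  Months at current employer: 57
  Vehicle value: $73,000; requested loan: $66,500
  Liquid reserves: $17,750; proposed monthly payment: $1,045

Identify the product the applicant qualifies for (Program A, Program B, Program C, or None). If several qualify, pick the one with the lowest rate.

Total debts = (230 + 290 + 175 + 135 + 1,045 + 795) = 2,670; DTI = 2,670/6,750 = 39.6%.
LTV = 66,500/73,000 = 91.1%.
Reserves = 17,750/1,045 = 17.0 months.
Program A: score 781 ≥ 680; DTI 39.6% ≤ 43%; LTV 91.1% ≤ 110% → qualifies.
Program B: score 781 ≥ 720; DTI 39.6% > 38%; LTV 91.1% ≤ 95% → does not qualify.
Program C: score 781 ≥ 700; DTI 39.6% ≤ 45%; LTV 91.1% ≤ 100%; employment 57 ≥ 12 mo; reserves 17.0 ≥ 3 mo → qualifies.
Qualifying: Program A, Program C. Lowest rate is 6.63% → Program A.

Program A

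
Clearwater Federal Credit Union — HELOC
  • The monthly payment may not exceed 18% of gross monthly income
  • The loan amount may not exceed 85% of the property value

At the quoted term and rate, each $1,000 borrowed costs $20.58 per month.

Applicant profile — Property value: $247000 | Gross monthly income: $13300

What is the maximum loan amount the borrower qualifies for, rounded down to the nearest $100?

Payment cap: 18% × $13,300 = $2,394/month.
At $20.58 per $1,000, that supports 2,394/20.58 × 1,000 ≈ $116,326 → $116,300.
LTV cap: 85% × $247,000 = $209,950 → $209,900.
Binding constraint: payment-to-income.

$116,300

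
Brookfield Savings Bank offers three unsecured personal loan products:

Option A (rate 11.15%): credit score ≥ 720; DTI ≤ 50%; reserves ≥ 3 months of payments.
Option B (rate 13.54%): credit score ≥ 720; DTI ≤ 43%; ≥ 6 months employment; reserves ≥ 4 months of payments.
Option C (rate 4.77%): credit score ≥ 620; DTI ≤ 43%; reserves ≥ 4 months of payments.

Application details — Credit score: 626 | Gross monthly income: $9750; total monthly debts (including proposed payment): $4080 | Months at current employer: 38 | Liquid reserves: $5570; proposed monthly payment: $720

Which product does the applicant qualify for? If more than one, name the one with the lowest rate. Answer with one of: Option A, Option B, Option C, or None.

Option C

DTI = 4,080/9,750 = 41.8%.
Reserves = 5,570/720 = 7.7 months.
Option A: score 626 < 720; DTI 41.8% ≤ 50%; reserves 7.7 ≥ 3 mo → does not qualify.
Option B: score 626 < 720; DTI 41.8% ≤ 43%; employment 38 ≥ 6 mo; reserves 7.7 ≥ 4 mo → does not qualify.
Option C: score 626 ≥ 620; DTI 41.8% ≤ 43%; reserves 7.7 ≥ 4 mo → qualifies.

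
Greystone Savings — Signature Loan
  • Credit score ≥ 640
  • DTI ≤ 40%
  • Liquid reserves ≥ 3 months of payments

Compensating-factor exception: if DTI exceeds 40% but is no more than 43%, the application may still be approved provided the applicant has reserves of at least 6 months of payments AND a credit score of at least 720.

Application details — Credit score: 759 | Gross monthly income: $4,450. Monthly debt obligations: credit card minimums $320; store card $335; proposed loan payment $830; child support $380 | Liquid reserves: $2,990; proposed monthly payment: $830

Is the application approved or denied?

Credit score 759 ≥ 640 (meets base)
Total debts = (320 + 335 + 830 + 380) = 1,865. DTI: 1,865 ÷ 4,450 = 41.9%, over the 40% base limit.
Liquid reserves cover 2,990/830 = 3.6 months — ≥ 3 required
41.9% falls in the override range (40%–43%), so the compensating-factor test applies.
Override check — reserves: 3.6 mo (short of 6); score: 759 (ok).
Compensating-factor requirement not fully met.

Denied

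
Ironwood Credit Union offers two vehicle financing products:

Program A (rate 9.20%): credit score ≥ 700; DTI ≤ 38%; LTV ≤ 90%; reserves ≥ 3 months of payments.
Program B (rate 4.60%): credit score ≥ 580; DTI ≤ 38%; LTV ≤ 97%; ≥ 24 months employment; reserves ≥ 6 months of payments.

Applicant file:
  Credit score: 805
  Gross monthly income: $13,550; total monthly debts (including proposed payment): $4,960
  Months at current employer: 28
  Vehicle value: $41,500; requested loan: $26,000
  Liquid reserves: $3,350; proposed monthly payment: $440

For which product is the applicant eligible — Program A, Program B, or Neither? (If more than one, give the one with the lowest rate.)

DTI = 4,960/13,550 = 36.6%.
LTV = 26,000/41,500 = 62.7%.
Reserves = 3,350/440 = 7.6 months.
Program A: score 805 ≥ 700; DTI 36.6% ≤ 38%; LTV 62.7% ≤ 90%; reserves 7.6 ≥ 3 mo → qualifies.
Program B: score 805 ≥ 580; DTI 36.6% ≤ 38%; LTV 62.7% ≤ 97%; employment 28 ≥ 24 mo; reserves 7.6 ≥ 6 mo → qualifies.
Qualifying: Program A, Program B. Lowest rate is 4.60% → Program B.

Program B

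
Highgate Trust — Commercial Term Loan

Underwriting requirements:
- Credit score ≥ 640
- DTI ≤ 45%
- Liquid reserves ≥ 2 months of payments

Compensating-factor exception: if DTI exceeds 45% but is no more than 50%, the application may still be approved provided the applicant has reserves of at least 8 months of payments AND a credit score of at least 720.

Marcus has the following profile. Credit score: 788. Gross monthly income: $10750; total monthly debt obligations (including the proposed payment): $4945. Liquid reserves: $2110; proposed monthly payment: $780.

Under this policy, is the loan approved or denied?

Denied

Credit score 788 ≥ 640 (meets base)
DTI: 4,945 ÷ 10,750 = 46%, over the 45% base limit.
Liquid reserves cover 2,110/780 = 2.7 months — ≥ 2 required
46% falls in the override range (45%–50%), so the compensating-factor test applies.
Override check — reserves: 2.7 mo (short of 8); score: 788 (ok).
Override conditions not both satisfied; exception does not apply.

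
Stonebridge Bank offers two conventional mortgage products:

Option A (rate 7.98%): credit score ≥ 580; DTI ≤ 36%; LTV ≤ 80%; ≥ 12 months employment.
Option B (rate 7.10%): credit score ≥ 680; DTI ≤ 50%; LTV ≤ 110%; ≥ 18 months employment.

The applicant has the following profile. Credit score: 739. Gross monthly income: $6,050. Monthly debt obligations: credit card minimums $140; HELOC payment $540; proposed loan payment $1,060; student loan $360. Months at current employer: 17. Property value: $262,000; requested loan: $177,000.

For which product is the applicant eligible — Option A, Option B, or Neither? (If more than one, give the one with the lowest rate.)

Total debts = (140 + 540 + 1,060 + 360) = 2,100; DTI = 2,100/6,050 = 34.7%.
LTV = 177,000/262,000 = 67.6%.
Option A: score 739 ≥ 580; DTI 34.7% ≤ 36%; LTV 67.6% ≤ 80%; employment 17 ≥ 12 mo → qualifies.
Option B: score 739 ≥ 680; DTI 34.7% ≤ 50%; LTV 67.6% ≤ 110%; employment 17 < 18 mo → does not qualify.

Option A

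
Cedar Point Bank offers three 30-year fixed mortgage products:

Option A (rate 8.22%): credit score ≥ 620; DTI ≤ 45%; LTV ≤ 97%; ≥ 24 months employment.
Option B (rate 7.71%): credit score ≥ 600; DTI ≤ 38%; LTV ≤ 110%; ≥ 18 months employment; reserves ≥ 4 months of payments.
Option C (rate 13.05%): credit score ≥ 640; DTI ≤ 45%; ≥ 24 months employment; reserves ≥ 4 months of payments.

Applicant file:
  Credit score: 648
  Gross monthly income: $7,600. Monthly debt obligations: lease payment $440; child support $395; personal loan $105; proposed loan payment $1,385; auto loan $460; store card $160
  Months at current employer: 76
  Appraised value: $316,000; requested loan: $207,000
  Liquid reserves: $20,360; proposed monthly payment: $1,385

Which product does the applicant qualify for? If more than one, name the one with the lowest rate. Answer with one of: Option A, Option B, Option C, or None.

Option A

Total debts = (440 + 395 + 105 + 1,385 + 460 + 160) = 2,945; DTI = 2,945/7,600 = 38.8%.
LTV = 207,000/316,000 = 65.5%.
Reserves = 20,360/1,385 = 14.7 months.
Option A: score 648 ≥ 620; DTI 38.8% ≤ 45%; LTV 65.5% ≤ 97%; employment 76 ≥ 24 mo → qualifies.
Option B: score 648 ≥ 600; DTI 38.8% > 38%; LTV 65.5% ≤ 110%; employment 76 ≥ 18 mo; reserves 14.7 ≥ 4 mo → does not qualify.
Option C: score 648 ≥ 640; DTI 38.8% ≤ 45%; employment 76 ≥ 24 mo; reserves 14.7 ≥ 4 mo → qualifies.
Qualifying: Option A, Option C. Lowest rate is 8.22% → Option A.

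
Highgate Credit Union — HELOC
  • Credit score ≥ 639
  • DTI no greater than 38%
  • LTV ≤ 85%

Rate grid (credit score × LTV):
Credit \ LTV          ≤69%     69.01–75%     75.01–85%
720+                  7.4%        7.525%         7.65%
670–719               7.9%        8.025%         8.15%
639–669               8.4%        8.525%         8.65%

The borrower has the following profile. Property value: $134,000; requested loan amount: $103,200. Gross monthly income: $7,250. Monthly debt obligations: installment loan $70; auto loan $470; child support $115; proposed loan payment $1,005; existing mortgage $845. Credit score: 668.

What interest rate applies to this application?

8.65%

Credit score 668 ≥ 639; Total monthly debts = (70 + 470 + 115 + 1,005 + 845) = 2,505. DTI = 2,505/7,250 = 34.6% ≤ 38%
Loan-to-value = 103,200/134,000 = 77% — pass (85% max)
Score 668 is in the 639–669 band; LTV 77% is in the 75.01–85% band → 8.65%.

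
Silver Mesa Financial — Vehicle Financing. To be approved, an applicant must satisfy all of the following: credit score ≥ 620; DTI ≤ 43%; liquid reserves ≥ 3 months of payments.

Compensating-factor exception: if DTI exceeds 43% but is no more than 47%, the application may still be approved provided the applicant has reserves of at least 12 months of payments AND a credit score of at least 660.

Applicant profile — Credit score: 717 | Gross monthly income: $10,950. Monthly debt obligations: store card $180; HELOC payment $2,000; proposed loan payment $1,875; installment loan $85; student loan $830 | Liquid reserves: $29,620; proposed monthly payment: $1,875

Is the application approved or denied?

Credit score 717 ≥ 620 (meets base)
Total debts = (180 + 2,000 + 1,875 + 85 + 830) = 4,970. DTI: 4,970 ÷ 10,950 = 45.4%, over the 43% base limit.
Reserves: 29,620 ÷ 1,875 = 15.8 months (meets 3-month minimum)
DTI 45.4% is within the 43%–47% exception band; checking compensating factors.
Override check — reserves: 15.8 mo (ok); score: 717 (ok).
Both override conditions satisfied; DTI exception granted.

Approved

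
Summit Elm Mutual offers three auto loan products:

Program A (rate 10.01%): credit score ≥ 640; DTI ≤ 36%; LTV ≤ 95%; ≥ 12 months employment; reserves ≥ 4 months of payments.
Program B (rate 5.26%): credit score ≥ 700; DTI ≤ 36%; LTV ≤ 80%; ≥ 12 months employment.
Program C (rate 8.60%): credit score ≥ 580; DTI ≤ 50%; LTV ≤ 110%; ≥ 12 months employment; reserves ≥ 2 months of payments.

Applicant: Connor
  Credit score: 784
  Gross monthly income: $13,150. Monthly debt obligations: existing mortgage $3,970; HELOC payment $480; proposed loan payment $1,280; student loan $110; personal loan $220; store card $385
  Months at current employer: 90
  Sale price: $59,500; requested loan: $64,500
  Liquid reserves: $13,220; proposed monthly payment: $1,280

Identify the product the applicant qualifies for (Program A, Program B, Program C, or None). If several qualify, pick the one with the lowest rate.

Total debts = (3,970 + 480 + 1,280 + 110 + 220 + 385) = 6,445; DTI = 6,445/13,150 = 49%.
LTV = 64,500/59,500 = 108.4%.
Reserves = 13,220/1,280 = 10.3 months.
Program A: score 784 ≥ 640; DTI 49% > 36%; LTV 108.4% > 95%; employment 90 ≥ 12 mo; reserves 10.3 ≥ 4 mo → does not qualify.
Program B: score 784 ≥ 700; DTI 49% > 36%; LTV 108.4% > 80%; employment 90 ≥ 12 mo → does not qualify.
Program C: score 784 ≥ 580; DTI 49% ≤ 50%; LTV 108.4% ≤ 110%; employment 90 ≥ 12 mo; reserves 10.3 ≥ 2 mo → qualifies.

Program C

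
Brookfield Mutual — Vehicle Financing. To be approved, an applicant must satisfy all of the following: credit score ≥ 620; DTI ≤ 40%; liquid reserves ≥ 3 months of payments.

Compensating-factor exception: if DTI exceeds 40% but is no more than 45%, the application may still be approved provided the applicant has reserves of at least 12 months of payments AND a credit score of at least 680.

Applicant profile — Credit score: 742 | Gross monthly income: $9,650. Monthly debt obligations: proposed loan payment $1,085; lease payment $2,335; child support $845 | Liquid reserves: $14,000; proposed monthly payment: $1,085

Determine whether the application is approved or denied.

Credit score 742 ≥ 620 (meets base)
Total debts = (1,085 + 2,335 + 845) = 4,265. DTI: 4,265 ÷ 9,650 = 44.2%, over the 40% base limit.
Reserves = 14,000/1,085 = 12.9 months ≥ 3
DTI 44.2% is within the 40%–45% exception band; checking compensating factors.
Override check — reserves: 12.9 mo (ok); score: 742 (ok).
Both override conditions satisfied; DTI exception granted.

Approved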